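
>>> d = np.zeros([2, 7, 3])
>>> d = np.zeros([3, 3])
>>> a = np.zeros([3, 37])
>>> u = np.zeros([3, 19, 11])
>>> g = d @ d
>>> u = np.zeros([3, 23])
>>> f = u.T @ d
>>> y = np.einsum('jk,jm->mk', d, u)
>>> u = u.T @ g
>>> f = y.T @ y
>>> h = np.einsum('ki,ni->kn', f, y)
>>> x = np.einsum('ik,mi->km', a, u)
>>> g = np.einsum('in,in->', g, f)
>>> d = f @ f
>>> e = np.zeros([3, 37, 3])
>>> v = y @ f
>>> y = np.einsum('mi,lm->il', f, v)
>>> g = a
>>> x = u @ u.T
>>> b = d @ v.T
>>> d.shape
(3, 3)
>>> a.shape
(3, 37)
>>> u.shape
(23, 3)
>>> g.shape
(3, 37)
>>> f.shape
(3, 3)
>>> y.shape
(3, 23)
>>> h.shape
(3, 23)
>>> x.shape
(23, 23)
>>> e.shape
(3, 37, 3)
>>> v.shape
(23, 3)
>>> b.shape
(3, 23)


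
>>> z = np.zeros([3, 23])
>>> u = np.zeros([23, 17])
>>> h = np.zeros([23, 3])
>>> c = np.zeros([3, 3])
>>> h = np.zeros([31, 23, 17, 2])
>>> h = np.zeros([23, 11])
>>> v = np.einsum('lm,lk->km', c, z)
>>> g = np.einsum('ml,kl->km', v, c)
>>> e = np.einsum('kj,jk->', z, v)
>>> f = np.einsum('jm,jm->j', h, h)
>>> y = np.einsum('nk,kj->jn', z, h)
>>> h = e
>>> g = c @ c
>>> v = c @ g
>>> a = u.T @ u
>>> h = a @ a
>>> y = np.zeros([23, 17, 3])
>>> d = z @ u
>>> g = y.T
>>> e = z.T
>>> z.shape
(3, 23)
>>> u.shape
(23, 17)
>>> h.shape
(17, 17)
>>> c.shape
(3, 3)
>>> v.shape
(3, 3)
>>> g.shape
(3, 17, 23)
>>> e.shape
(23, 3)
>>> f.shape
(23,)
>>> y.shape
(23, 17, 3)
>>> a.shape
(17, 17)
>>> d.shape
(3, 17)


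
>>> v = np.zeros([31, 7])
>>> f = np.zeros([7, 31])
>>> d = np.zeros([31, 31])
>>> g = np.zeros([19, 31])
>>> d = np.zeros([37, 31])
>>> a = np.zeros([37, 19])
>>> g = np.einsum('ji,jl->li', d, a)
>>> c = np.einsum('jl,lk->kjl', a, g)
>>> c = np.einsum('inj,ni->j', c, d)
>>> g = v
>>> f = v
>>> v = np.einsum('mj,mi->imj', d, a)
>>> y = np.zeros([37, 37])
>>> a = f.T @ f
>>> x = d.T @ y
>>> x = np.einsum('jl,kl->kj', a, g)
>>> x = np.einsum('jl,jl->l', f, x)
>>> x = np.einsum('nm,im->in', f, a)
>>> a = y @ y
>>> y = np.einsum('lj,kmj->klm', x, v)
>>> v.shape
(19, 37, 31)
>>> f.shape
(31, 7)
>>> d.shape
(37, 31)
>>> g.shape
(31, 7)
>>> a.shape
(37, 37)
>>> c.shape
(19,)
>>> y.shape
(19, 7, 37)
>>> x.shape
(7, 31)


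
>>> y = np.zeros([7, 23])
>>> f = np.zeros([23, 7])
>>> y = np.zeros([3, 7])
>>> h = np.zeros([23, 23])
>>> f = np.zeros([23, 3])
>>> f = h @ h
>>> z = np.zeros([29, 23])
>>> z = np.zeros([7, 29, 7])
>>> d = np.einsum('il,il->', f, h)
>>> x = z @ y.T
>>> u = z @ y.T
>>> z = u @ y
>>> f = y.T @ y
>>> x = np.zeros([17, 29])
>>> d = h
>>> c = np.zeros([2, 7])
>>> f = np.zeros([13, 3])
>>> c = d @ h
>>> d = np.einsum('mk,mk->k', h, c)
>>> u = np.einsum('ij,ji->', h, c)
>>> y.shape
(3, 7)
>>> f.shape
(13, 3)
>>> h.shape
(23, 23)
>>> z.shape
(7, 29, 7)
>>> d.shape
(23,)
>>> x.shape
(17, 29)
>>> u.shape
()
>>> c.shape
(23, 23)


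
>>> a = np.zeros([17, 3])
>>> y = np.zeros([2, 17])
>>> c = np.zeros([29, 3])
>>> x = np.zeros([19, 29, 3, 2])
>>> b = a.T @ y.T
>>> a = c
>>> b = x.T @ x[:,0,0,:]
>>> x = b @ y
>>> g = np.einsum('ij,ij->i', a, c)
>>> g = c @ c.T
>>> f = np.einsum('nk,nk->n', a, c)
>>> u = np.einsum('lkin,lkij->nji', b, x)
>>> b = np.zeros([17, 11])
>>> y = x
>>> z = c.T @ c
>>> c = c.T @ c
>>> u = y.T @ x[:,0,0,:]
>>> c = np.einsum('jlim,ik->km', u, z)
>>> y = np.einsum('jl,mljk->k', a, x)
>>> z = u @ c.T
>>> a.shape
(29, 3)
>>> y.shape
(17,)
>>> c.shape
(3, 17)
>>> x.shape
(2, 3, 29, 17)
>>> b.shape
(17, 11)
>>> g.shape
(29, 29)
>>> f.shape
(29,)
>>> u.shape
(17, 29, 3, 17)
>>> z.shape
(17, 29, 3, 3)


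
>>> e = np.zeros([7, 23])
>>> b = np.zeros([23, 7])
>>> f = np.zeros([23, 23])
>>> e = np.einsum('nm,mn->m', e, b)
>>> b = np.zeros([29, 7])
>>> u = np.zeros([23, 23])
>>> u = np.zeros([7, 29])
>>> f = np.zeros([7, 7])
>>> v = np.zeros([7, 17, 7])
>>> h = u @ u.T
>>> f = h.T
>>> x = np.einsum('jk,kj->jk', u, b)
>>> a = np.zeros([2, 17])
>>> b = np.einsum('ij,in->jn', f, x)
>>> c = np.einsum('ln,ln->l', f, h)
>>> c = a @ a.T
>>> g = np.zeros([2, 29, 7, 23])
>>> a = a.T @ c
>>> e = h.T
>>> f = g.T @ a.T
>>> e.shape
(7, 7)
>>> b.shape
(7, 29)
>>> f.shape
(23, 7, 29, 17)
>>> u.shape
(7, 29)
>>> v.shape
(7, 17, 7)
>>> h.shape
(7, 7)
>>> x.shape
(7, 29)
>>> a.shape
(17, 2)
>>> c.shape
(2, 2)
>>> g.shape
(2, 29, 7, 23)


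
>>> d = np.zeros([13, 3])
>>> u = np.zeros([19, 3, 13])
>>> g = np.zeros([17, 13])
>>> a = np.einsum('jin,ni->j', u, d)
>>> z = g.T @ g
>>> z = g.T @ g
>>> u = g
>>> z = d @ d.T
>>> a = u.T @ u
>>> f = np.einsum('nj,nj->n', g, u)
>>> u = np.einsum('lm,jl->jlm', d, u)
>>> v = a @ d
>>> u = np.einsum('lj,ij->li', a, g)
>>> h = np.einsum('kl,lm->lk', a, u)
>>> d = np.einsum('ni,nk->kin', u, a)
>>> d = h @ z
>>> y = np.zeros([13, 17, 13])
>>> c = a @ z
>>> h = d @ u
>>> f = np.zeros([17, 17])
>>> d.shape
(13, 13)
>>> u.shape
(13, 17)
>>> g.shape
(17, 13)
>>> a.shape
(13, 13)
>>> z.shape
(13, 13)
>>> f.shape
(17, 17)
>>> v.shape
(13, 3)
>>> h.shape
(13, 17)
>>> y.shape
(13, 17, 13)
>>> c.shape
(13, 13)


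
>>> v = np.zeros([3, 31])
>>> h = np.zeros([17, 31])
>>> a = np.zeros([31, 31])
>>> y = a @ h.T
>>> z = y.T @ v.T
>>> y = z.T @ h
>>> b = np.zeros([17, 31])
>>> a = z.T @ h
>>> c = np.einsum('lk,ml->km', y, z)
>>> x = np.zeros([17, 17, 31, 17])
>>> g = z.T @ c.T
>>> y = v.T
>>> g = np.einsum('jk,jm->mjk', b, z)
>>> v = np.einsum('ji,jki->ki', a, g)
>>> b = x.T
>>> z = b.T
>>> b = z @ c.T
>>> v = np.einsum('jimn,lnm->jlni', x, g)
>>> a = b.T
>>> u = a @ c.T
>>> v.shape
(17, 3, 17, 17)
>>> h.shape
(17, 31)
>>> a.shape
(31, 31, 17, 17)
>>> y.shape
(31, 3)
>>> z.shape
(17, 17, 31, 17)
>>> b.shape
(17, 17, 31, 31)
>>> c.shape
(31, 17)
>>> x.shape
(17, 17, 31, 17)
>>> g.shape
(3, 17, 31)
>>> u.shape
(31, 31, 17, 31)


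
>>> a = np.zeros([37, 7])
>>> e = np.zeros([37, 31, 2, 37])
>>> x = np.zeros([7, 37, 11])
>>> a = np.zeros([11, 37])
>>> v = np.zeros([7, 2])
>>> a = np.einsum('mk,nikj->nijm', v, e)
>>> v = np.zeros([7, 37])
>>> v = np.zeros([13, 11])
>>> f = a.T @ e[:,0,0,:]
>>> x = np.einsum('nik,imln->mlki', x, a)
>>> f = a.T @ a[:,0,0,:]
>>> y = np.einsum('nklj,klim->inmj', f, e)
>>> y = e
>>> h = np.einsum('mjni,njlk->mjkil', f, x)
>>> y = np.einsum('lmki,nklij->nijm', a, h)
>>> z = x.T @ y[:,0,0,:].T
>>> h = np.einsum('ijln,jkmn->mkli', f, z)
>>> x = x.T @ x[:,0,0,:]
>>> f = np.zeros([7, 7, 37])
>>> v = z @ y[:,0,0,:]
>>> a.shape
(37, 31, 37, 7)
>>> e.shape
(37, 31, 2, 37)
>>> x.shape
(37, 11, 37, 37)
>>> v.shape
(37, 11, 37, 31)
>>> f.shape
(7, 7, 37)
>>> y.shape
(7, 7, 11, 31)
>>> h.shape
(37, 11, 31, 7)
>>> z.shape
(37, 11, 37, 7)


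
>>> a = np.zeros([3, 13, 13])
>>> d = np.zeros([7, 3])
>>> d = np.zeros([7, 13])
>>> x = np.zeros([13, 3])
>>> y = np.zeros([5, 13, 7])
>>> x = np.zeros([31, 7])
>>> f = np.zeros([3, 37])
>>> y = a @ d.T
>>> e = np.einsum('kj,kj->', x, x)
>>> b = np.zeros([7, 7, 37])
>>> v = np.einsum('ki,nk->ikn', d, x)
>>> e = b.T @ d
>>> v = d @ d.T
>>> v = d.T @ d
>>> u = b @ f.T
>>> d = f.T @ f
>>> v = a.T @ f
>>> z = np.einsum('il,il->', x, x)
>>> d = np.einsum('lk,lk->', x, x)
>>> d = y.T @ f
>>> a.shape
(3, 13, 13)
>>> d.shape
(7, 13, 37)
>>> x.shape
(31, 7)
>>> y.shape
(3, 13, 7)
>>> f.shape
(3, 37)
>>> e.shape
(37, 7, 13)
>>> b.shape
(7, 7, 37)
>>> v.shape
(13, 13, 37)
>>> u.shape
(7, 7, 3)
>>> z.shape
()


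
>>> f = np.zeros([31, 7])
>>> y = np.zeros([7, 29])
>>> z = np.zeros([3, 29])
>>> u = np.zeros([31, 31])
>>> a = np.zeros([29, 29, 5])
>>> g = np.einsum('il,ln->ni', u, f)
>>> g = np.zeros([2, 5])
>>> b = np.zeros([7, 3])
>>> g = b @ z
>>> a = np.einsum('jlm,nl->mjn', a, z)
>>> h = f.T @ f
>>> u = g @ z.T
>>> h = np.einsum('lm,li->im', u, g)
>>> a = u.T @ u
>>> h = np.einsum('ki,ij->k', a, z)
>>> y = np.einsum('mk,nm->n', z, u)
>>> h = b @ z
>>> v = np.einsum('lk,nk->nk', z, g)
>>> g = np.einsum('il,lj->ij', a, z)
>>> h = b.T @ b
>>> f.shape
(31, 7)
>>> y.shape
(7,)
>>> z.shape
(3, 29)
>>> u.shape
(7, 3)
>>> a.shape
(3, 3)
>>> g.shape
(3, 29)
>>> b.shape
(7, 3)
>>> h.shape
(3, 3)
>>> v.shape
(7, 29)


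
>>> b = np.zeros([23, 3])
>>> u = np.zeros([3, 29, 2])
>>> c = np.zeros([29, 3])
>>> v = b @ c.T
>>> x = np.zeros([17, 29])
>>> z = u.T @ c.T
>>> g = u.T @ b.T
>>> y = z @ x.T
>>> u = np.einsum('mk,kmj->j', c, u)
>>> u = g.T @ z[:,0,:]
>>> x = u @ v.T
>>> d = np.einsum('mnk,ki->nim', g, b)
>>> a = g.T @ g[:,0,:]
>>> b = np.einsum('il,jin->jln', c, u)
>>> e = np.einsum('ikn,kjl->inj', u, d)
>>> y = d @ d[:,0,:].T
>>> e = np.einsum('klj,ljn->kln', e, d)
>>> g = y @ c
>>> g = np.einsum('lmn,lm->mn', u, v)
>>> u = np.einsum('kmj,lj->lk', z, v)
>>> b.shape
(23, 3, 29)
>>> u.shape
(23, 2)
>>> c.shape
(29, 3)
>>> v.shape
(23, 29)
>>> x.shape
(23, 29, 23)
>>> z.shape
(2, 29, 29)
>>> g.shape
(29, 29)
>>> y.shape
(29, 3, 29)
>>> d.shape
(29, 3, 2)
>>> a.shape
(23, 29, 23)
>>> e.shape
(23, 29, 2)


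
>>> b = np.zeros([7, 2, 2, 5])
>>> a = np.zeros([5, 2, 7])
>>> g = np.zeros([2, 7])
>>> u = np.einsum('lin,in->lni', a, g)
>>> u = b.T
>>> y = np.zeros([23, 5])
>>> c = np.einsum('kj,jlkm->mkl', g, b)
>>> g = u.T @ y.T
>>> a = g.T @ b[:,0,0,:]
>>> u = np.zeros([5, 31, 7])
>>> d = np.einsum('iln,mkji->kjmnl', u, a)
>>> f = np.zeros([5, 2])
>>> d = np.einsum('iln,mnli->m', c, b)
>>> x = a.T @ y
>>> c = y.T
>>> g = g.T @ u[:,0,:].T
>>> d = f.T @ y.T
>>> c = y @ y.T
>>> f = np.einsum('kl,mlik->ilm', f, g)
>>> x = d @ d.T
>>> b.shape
(7, 2, 2, 5)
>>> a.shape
(23, 2, 2, 5)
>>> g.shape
(23, 2, 2, 5)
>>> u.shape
(5, 31, 7)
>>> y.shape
(23, 5)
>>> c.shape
(23, 23)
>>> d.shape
(2, 23)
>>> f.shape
(2, 2, 23)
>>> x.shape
(2, 2)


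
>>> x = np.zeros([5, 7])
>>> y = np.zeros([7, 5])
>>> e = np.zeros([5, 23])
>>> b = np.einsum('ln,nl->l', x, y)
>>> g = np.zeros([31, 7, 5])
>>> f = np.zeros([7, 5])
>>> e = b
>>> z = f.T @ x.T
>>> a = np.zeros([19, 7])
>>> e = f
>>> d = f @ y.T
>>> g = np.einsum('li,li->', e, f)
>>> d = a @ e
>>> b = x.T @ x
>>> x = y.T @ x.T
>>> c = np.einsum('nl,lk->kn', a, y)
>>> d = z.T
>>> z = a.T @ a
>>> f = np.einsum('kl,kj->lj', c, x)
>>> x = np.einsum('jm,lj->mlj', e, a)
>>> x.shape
(5, 19, 7)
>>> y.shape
(7, 5)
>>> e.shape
(7, 5)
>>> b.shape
(7, 7)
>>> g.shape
()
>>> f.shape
(19, 5)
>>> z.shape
(7, 7)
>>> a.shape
(19, 7)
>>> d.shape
(5, 5)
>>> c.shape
(5, 19)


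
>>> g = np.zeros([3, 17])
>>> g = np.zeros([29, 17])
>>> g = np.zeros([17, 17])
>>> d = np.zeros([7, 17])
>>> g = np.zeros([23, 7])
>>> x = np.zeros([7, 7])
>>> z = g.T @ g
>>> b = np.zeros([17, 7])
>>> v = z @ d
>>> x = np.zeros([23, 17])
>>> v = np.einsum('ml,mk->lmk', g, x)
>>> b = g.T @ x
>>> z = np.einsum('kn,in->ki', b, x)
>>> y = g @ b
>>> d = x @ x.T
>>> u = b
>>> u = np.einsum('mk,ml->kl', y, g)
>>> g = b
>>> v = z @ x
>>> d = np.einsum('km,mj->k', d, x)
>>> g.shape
(7, 17)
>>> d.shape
(23,)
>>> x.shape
(23, 17)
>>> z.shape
(7, 23)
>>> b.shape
(7, 17)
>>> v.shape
(7, 17)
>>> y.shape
(23, 17)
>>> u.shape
(17, 7)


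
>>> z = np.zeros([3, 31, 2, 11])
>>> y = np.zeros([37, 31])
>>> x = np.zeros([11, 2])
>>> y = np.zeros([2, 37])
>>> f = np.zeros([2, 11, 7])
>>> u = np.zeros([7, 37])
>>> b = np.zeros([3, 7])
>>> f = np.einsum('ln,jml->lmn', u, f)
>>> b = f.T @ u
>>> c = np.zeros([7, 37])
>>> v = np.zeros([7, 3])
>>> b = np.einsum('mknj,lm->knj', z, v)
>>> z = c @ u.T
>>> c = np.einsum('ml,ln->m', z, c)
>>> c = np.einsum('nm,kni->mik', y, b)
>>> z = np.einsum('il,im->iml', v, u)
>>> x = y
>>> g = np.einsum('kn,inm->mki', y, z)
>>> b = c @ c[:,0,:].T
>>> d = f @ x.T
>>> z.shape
(7, 37, 3)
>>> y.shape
(2, 37)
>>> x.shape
(2, 37)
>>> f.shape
(7, 11, 37)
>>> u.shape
(7, 37)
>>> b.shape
(37, 11, 37)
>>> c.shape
(37, 11, 31)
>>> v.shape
(7, 3)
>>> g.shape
(3, 2, 7)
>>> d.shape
(7, 11, 2)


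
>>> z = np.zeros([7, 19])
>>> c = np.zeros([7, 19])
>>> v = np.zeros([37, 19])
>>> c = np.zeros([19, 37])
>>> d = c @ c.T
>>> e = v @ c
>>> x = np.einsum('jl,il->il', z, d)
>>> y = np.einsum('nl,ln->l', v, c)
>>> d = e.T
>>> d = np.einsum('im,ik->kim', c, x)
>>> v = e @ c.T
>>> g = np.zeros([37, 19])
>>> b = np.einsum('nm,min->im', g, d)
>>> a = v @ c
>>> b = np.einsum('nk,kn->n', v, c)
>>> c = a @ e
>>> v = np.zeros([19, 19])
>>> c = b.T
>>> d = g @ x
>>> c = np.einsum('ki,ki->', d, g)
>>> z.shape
(7, 19)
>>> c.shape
()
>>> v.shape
(19, 19)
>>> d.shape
(37, 19)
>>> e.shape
(37, 37)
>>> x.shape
(19, 19)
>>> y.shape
(19,)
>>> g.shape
(37, 19)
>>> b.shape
(37,)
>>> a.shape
(37, 37)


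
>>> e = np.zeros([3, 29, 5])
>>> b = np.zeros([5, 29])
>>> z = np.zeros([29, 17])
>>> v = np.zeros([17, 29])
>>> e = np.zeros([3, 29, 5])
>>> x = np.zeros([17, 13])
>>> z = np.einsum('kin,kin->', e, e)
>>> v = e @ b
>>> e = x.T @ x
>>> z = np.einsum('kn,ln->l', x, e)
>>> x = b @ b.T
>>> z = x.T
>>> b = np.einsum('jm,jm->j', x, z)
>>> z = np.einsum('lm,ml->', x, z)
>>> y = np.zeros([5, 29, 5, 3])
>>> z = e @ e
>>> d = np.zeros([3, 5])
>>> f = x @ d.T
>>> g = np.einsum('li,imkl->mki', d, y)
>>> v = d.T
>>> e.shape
(13, 13)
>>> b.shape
(5,)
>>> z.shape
(13, 13)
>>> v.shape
(5, 3)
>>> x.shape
(5, 5)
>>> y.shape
(5, 29, 5, 3)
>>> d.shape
(3, 5)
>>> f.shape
(5, 3)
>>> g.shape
(29, 5, 5)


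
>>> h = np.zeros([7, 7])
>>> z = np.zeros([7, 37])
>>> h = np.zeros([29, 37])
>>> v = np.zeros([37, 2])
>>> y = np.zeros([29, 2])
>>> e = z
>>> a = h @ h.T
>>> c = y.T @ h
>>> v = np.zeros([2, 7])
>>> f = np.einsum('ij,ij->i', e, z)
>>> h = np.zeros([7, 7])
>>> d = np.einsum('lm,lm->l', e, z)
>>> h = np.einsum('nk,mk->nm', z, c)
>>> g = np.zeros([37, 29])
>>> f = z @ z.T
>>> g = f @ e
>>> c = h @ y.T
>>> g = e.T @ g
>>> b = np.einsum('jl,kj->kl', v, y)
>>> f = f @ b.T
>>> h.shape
(7, 2)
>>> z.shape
(7, 37)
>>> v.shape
(2, 7)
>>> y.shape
(29, 2)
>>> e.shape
(7, 37)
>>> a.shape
(29, 29)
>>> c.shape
(7, 29)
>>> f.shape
(7, 29)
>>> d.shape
(7,)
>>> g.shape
(37, 37)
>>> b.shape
(29, 7)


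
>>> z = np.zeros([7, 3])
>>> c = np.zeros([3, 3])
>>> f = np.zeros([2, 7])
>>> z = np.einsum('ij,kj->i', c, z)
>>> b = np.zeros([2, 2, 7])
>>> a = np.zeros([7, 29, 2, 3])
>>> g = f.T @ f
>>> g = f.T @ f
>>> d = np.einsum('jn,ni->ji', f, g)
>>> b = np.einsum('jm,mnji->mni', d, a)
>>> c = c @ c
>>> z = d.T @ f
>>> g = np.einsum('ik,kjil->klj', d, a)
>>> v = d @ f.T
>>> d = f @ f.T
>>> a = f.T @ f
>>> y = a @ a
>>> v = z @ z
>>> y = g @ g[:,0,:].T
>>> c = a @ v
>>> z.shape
(7, 7)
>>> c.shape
(7, 7)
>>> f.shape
(2, 7)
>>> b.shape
(7, 29, 3)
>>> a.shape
(7, 7)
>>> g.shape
(7, 3, 29)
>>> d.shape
(2, 2)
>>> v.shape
(7, 7)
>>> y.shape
(7, 3, 7)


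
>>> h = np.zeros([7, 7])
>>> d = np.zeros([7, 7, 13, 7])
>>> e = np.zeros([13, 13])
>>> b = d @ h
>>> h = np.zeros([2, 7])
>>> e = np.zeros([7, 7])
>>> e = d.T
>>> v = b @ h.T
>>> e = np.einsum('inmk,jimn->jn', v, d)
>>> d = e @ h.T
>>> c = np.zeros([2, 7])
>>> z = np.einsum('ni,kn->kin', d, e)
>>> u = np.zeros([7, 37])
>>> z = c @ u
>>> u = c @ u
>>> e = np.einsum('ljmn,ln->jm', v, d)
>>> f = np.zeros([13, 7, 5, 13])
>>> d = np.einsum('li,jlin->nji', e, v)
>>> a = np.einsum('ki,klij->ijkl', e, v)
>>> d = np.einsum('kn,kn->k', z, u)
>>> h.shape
(2, 7)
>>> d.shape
(2,)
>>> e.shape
(7, 13)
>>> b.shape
(7, 7, 13, 7)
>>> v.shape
(7, 7, 13, 2)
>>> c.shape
(2, 7)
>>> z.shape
(2, 37)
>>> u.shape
(2, 37)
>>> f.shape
(13, 7, 5, 13)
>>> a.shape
(13, 2, 7, 7)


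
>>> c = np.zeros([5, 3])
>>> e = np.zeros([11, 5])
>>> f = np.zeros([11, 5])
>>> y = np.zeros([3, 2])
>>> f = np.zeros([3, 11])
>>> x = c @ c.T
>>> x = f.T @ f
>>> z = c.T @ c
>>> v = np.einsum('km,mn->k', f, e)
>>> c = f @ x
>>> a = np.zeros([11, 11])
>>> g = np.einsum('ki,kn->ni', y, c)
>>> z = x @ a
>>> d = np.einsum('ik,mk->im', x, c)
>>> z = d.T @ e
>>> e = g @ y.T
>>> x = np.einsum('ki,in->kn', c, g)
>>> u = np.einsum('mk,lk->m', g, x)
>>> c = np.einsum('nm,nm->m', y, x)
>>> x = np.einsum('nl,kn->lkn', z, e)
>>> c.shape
(2,)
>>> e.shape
(11, 3)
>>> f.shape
(3, 11)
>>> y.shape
(3, 2)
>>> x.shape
(5, 11, 3)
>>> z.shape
(3, 5)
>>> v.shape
(3,)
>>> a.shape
(11, 11)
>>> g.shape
(11, 2)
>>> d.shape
(11, 3)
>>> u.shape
(11,)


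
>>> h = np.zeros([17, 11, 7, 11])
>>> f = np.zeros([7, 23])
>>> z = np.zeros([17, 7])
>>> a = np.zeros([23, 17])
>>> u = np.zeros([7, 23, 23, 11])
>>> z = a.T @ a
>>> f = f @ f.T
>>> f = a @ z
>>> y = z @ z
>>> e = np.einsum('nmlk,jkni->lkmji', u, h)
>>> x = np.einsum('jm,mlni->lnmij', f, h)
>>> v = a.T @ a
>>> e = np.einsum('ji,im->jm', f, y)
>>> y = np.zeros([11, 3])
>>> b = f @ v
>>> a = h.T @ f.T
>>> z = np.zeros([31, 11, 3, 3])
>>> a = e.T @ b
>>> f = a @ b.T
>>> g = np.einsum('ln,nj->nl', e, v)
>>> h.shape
(17, 11, 7, 11)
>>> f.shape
(17, 23)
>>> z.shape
(31, 11, 3, 3)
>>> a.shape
(17, 17)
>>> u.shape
(7, 23, 23, 11)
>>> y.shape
(11, 3)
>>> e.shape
(23, 17)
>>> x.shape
(11, 7, 17, 11, 23)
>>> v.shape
(17, 17)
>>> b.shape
(23, 17)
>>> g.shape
(17, 23)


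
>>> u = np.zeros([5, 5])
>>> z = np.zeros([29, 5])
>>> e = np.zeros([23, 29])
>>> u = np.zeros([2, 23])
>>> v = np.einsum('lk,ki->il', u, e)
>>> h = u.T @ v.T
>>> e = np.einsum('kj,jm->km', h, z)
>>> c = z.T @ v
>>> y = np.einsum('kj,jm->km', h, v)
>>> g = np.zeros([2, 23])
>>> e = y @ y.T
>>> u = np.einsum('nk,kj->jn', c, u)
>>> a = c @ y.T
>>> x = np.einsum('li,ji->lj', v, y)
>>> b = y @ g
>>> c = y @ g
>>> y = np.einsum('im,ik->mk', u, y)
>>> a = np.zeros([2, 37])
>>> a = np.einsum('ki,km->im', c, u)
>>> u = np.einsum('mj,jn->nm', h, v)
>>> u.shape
(2, 23)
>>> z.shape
(29, 5)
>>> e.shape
(23, 23)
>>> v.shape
(29, 2)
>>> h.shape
(23, 29)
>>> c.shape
(23, 23)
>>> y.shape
(5, 2)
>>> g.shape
(2, 23)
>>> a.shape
(23, 5)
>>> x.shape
(29, 23)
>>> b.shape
(23, 23)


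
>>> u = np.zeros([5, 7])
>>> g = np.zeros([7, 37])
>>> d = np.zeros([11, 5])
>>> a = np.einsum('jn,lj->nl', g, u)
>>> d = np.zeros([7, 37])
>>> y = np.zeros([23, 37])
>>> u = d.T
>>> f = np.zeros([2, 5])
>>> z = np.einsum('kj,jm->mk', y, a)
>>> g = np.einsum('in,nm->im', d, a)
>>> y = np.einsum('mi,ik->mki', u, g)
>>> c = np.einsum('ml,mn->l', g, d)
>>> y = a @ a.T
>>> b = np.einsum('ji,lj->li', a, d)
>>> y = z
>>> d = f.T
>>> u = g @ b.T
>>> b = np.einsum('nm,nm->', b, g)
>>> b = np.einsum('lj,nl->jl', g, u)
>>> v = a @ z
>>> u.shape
(7, 7)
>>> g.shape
(7, 5)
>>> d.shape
(5, 2)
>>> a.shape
(37, 5)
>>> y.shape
(5, 23)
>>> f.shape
(2, 5)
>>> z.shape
(5, 23)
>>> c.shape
(5,)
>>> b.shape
(5, 7)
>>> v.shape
(37, 23)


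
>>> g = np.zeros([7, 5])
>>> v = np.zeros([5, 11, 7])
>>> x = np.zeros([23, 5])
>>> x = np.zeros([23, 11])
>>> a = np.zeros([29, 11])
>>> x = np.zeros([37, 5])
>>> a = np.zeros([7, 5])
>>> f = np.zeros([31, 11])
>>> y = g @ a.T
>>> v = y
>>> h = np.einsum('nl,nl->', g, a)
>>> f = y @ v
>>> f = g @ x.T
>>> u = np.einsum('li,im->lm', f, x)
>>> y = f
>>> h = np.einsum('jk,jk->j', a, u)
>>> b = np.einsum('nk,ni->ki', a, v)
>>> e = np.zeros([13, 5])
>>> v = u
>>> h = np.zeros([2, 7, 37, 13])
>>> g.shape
(7, 5)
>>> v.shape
(7, 5)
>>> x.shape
(37, 5)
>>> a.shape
(7, 5)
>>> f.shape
(7, 37)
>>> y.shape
(7, 37)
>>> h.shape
(2, 7, 37, 13)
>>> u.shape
(7, 5)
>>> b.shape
(5, 7)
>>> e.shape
(13, 5)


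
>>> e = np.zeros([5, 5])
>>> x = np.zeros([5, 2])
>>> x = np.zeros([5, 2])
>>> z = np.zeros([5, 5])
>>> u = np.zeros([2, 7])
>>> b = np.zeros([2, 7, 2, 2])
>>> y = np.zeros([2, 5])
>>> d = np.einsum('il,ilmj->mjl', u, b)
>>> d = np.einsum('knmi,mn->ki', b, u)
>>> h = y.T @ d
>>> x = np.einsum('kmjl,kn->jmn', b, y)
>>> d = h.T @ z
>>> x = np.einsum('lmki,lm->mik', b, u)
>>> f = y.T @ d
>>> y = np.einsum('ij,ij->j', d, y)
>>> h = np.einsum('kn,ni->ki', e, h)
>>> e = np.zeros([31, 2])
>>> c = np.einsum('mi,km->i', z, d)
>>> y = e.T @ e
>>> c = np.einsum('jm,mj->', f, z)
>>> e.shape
(31, 2)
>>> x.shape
(7, 2, 2)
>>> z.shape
(5, 5)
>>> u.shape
(2, 7)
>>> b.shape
(2, 7, 2, 2)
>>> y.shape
(2, 2)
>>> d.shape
(2, 5)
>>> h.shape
(5, 2)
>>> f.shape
(5, 5)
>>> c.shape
()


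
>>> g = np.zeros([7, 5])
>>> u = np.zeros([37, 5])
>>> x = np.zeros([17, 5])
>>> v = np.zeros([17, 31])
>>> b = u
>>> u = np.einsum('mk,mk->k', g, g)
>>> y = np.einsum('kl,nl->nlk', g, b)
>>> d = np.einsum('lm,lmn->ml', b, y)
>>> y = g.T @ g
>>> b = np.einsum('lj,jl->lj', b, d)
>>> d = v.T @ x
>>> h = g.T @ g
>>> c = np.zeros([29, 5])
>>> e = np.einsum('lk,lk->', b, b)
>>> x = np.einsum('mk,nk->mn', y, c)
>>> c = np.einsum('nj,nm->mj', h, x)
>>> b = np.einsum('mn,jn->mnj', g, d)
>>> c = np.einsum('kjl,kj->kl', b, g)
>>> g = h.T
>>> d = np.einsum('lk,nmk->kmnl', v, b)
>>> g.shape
(5, 5)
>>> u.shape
(5,)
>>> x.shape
(5, 29)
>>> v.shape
(17, 31)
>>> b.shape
(7, 5, 31)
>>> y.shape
(5, 5)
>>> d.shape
(31, 5, 7, 17)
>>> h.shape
(5, 5)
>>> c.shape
(7, 31)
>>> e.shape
()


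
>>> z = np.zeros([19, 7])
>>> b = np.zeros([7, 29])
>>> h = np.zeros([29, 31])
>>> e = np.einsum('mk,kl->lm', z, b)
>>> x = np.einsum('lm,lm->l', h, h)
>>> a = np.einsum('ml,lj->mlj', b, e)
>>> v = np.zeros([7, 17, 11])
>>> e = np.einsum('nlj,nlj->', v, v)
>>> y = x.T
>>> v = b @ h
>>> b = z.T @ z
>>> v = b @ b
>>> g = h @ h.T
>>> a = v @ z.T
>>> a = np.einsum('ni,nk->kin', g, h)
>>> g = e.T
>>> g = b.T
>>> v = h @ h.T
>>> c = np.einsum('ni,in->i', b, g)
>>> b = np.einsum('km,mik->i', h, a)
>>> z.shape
(19, 7)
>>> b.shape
(29,)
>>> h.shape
(29, 31)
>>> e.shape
()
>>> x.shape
(29,)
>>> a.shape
(31, 29, 29)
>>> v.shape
(29, 29)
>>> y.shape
(29,)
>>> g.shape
(7, 7)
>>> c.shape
(7,)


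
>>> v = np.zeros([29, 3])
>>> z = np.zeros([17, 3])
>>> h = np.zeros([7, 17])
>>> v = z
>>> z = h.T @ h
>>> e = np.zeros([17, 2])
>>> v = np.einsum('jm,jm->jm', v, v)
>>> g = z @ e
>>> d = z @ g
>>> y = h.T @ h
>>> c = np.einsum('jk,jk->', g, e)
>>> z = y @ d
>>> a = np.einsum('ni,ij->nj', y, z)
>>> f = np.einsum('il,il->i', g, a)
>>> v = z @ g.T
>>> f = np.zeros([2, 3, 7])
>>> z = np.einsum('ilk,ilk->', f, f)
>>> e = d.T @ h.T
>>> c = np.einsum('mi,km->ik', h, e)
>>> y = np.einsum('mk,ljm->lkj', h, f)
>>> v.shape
(17, 17)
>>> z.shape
()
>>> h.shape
(7, 17)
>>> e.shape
(2, 7)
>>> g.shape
(17, 2)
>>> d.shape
(17, 2)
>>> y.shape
(2, 17, 3)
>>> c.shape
(17, 2)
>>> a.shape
(17, 2)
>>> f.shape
(2, 3, 7)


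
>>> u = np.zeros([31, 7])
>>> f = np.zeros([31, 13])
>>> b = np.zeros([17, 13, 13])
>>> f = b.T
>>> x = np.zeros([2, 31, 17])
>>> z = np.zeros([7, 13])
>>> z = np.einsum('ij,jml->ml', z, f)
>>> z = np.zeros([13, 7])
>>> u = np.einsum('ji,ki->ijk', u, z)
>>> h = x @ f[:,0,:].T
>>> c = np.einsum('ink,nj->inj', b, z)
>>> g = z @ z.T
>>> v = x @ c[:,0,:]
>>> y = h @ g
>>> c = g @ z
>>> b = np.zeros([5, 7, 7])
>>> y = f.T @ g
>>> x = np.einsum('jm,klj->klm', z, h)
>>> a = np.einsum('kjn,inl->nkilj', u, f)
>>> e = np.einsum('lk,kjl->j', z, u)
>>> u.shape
(7, 31, 13)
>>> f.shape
(13, 13, 17)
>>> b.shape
(5, 7, 7)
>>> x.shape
(2, 31, 7)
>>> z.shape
(13, 7)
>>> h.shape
(2, 31, 13)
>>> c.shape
(13, 7)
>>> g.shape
(13, 13)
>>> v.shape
(2, 31, 7)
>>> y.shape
(17, 13, 13)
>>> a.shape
(13, 7, 13, 17, 31)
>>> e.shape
(31,)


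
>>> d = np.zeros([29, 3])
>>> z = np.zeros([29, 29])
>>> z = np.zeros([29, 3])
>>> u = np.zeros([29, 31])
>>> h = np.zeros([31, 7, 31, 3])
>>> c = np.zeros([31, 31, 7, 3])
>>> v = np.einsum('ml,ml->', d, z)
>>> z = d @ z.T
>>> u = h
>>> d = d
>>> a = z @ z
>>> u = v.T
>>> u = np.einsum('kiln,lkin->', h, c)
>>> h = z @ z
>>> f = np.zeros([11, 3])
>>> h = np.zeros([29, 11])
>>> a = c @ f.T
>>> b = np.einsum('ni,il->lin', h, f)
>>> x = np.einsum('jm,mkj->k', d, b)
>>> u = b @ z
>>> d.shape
(29, 3)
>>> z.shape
(29, 29)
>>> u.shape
(3, 11, 29)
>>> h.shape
(29, 11)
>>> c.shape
(31, 31, 7, 3)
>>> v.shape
()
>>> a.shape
(31, 31, 7, 11)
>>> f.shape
(11, 3)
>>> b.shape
(3, 11, 29)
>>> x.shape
(11,)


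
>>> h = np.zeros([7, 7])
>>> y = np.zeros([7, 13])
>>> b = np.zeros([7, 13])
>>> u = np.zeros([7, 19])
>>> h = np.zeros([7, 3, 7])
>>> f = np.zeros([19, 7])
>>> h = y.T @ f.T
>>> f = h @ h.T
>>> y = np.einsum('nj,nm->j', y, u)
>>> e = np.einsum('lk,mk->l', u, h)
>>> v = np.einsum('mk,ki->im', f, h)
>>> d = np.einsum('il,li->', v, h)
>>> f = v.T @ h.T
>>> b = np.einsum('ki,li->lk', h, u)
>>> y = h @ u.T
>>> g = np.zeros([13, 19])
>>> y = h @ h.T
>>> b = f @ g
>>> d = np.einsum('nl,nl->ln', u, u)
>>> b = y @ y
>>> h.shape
(13, 19)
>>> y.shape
(13, 13)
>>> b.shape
(13, 13)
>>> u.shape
(7, 19)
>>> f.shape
(13, 13)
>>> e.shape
(7,)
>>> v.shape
(19, 13)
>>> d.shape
(19, 7)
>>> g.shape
(13, 19)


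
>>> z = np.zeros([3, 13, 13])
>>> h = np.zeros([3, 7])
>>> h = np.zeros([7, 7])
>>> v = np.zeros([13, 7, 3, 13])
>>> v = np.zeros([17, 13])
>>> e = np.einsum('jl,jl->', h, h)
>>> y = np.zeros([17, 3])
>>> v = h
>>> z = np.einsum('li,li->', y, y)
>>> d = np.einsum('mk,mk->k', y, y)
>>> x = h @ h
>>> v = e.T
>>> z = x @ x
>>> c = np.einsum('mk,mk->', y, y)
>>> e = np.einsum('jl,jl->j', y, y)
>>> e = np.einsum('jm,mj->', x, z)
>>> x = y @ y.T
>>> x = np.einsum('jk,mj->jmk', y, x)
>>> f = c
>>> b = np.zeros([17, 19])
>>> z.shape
(7, 7)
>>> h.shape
(7, 7)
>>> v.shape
()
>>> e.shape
()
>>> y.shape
(17, 3)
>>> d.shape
(3,)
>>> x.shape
(17, 17, 3)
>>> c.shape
()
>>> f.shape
()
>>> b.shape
(17, 19)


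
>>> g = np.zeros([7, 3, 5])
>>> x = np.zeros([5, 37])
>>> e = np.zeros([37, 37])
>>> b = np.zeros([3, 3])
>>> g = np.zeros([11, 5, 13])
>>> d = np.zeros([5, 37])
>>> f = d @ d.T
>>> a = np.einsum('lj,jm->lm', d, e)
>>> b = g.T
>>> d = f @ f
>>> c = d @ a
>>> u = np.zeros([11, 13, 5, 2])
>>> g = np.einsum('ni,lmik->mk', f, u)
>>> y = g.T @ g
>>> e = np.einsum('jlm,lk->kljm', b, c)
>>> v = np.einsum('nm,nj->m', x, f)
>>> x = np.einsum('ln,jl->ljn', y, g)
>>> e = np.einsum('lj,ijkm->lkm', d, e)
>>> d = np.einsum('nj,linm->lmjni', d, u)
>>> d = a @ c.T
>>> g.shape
(13, 2)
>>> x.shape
(2, 13, 2)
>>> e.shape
(5, 13, 11)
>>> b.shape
(13, 5, 11)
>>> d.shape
(5, 5)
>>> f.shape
(5, 5)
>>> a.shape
(5, 37)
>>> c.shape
(5, 37)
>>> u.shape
(11, 13, 5, 2)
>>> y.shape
(2, 2)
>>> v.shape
(37,)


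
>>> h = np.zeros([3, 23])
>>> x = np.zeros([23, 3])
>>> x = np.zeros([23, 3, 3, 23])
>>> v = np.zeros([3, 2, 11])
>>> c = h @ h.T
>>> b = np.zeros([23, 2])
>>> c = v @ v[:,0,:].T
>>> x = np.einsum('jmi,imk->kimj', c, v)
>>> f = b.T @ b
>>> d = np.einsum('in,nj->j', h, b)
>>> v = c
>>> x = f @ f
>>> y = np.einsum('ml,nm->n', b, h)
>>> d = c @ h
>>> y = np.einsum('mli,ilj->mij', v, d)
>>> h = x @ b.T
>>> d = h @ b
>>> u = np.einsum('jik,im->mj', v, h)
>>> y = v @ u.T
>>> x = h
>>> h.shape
(2, 23)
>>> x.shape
(2, 23)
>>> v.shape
(3, 2, 3)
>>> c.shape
(3, 2, 3)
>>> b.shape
(23, 2)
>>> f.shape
(2, 2)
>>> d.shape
(2, 2)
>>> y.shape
(3, 2, 23)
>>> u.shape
(23, 3)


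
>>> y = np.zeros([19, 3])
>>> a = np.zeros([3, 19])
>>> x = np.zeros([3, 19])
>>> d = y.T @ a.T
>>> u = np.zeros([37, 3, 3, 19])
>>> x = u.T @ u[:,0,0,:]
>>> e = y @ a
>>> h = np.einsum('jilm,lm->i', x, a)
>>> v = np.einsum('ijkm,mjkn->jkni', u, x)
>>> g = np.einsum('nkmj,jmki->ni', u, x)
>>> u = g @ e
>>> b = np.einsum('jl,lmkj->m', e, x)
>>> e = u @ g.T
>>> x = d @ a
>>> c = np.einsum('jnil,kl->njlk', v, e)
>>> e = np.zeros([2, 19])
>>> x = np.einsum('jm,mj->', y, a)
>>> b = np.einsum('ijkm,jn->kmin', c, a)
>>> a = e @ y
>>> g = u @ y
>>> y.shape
(19, 3)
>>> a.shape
(2, 3)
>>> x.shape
()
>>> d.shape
(3, 3)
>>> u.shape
(37, 19)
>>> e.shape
(2, 19)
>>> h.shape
(3,)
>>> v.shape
(3, 3, 19, 37)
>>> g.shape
(37, 3)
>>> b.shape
(37, 37, 3, 19)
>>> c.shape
(3, 3, 37, 37)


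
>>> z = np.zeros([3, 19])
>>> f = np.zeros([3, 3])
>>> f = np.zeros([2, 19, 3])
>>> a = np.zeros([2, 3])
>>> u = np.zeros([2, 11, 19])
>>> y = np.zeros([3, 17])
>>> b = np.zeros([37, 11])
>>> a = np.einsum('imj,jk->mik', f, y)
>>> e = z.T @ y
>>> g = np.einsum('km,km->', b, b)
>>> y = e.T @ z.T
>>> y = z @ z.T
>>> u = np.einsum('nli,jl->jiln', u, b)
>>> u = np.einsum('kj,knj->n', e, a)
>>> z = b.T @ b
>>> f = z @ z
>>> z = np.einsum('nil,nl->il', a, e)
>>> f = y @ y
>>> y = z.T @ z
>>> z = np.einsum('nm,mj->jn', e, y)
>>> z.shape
(17, 19)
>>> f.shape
(3, 3)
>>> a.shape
(19, 2, 17)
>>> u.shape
(2,)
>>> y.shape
(17, 17)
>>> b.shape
(37, 11)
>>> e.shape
(19, 17)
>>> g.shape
()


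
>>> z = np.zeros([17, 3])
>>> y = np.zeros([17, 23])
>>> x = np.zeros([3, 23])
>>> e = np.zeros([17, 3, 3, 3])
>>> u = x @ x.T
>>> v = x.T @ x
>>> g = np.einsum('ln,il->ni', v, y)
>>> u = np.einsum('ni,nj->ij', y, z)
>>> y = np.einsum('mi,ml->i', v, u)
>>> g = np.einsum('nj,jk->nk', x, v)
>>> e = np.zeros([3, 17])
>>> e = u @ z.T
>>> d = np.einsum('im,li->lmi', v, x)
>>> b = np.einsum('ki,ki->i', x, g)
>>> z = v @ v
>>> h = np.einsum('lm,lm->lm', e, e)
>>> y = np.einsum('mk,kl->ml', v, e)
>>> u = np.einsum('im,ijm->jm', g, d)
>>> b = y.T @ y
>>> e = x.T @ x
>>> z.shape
(23, 23)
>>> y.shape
(23, 17)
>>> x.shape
(3, 23)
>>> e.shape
(23, 23)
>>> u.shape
(23, 23)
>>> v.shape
(23, 23)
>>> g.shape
(3, 23)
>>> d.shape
(3, 23, 23)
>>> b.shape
(17, 17)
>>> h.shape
(23, 17)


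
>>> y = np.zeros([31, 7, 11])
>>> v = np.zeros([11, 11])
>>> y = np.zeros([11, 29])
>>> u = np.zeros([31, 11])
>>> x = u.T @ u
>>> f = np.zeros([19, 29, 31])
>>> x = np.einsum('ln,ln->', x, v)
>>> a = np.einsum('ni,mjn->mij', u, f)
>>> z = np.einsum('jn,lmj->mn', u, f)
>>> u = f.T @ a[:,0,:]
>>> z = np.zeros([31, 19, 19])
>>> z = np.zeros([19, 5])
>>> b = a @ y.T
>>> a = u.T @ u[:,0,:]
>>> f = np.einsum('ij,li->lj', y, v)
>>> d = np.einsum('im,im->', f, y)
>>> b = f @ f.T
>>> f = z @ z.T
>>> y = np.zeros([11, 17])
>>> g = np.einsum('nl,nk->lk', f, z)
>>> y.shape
(11, 17)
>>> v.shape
(11, 11)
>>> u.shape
(31, 29, 29)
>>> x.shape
()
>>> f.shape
(19, 19)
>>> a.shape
(29, 29, 29)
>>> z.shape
(19, 5)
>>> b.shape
(11, 11)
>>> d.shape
()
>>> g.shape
(19, 5)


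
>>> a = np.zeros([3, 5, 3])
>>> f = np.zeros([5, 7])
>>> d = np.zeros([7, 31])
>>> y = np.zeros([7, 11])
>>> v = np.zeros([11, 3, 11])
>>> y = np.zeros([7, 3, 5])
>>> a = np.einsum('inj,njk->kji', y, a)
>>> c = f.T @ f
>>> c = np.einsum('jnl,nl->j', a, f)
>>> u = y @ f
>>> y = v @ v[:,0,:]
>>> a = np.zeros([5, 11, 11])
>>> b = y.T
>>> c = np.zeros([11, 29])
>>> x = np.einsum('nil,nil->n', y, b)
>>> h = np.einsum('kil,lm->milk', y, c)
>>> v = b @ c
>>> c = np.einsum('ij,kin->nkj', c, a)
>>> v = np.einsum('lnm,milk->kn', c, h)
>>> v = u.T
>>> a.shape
(5, 11, 11)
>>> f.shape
(5, 7)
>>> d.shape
(7, 31)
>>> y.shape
(11, 3, 11)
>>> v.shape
(7, 3, 7)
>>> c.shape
(11, 5, 29)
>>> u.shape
(7, 3, 7)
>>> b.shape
(11, 3, 11)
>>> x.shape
(11,)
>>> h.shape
(29, 3, 11, 11)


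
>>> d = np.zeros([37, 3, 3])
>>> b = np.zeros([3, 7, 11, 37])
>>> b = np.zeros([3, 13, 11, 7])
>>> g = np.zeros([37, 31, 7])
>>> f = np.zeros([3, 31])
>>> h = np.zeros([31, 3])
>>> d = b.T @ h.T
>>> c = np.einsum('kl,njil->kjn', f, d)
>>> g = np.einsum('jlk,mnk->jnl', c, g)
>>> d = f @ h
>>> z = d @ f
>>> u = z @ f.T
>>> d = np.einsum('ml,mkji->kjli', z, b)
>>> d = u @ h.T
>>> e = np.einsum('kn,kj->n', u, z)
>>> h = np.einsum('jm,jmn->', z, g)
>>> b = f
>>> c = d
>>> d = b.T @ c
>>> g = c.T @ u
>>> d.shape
(31, 31)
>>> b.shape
(3, 31)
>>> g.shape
(31, 3)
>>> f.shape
(3, 31)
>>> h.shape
()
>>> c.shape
(3, 31)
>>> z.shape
(3, 31)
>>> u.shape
(3, 3)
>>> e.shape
(3,)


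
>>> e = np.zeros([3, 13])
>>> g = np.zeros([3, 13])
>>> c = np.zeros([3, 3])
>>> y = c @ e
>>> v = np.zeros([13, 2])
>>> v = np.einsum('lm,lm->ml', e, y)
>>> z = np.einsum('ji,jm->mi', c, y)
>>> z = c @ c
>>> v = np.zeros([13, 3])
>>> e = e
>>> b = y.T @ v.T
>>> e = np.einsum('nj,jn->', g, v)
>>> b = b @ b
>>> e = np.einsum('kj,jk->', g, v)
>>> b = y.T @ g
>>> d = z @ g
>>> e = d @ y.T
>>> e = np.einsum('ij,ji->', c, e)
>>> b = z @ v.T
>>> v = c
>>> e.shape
()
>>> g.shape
(3, 13)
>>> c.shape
(3, 3)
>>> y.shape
(3, 13)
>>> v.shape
(3, 3)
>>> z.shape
(3, 3)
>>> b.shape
(3, 13)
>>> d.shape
(3, 13)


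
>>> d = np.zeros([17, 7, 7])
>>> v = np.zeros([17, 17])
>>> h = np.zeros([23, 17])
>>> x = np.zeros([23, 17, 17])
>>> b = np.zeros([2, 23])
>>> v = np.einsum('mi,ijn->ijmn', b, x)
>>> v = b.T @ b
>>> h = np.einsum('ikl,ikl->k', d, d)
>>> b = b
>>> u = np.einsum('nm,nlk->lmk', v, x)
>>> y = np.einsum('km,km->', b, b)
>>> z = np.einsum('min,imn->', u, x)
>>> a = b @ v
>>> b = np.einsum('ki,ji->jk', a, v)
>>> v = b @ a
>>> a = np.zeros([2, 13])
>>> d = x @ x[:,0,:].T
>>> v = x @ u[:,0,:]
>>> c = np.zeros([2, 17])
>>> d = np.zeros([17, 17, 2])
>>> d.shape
(17, 17, 2)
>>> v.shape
(23, 17, 17)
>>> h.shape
(7,)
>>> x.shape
(23, 17, 17)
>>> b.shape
(23, 2)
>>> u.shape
(17, 23, 17)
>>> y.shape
()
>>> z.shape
()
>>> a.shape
(2, 13)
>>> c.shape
(2, 17)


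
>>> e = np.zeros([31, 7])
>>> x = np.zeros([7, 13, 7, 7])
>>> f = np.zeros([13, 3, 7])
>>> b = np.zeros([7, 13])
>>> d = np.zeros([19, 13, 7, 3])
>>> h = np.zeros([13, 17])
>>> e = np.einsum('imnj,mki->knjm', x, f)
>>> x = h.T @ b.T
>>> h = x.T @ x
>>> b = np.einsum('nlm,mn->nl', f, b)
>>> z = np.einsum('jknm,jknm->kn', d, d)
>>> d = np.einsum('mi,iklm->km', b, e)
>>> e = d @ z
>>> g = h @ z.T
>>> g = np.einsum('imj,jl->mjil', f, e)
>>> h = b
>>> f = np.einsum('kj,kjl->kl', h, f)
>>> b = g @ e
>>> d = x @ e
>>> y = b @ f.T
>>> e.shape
(7, 7)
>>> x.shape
(17, 7)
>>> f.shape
(13, 7)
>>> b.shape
(3, 7, 13, 7)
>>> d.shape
(17, 7)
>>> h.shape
(13, 3)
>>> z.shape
(13, 7)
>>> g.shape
(3, 7, 13, 7)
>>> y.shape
(3, 7, 13, 13)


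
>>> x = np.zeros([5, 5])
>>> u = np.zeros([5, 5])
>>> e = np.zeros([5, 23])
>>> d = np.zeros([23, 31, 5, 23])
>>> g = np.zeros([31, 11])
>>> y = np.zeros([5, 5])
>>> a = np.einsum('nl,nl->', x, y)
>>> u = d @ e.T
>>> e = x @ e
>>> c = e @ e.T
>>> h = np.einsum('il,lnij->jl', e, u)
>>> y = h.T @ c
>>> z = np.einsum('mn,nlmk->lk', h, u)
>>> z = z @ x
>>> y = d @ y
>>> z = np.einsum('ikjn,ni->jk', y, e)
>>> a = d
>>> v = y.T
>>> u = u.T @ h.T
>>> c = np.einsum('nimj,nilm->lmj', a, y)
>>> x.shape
(5, 5)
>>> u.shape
(5, 5, 31, 5)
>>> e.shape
(5, 23)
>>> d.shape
(23, 31, 5, 23)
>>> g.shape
(31, 11)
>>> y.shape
(23, 31, 5, 5)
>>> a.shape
(23, 31, 5, 23)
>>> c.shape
(5, 5, 23)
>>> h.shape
(5, 23)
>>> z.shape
(5, 31)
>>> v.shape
(5, 5, 31, 23)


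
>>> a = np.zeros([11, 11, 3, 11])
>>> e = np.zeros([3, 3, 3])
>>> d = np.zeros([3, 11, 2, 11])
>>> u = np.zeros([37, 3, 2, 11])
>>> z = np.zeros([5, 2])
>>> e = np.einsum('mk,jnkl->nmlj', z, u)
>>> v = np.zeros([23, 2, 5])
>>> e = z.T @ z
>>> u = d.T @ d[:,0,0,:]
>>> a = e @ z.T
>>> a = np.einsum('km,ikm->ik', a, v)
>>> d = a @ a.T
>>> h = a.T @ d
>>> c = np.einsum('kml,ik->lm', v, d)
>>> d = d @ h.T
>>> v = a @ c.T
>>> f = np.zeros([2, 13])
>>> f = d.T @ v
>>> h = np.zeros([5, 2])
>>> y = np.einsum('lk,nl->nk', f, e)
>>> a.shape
(23, 2)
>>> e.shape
(2, 2)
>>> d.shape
(23, 2)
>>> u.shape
(11, 2, 11, 11)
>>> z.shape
(5, 2)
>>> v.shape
(23, 5)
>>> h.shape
(5, 2)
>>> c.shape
(5, 2)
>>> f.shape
(2, 5)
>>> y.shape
(2, 5)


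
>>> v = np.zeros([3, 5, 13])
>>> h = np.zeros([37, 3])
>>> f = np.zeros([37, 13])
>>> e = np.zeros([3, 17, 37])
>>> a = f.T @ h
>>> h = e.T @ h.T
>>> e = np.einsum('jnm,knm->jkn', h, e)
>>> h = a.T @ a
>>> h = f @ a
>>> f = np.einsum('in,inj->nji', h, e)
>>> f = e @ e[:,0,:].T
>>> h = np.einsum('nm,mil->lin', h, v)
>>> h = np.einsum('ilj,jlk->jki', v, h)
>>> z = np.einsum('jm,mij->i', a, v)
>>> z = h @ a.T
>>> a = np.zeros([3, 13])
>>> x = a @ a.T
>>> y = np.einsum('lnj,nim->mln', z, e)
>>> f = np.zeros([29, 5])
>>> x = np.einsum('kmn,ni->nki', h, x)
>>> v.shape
(3, 5, 13)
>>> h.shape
(13, 37, 3)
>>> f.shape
(29, 5)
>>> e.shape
(37, 3, 17)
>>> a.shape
(3, 13)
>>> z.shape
(13, 37, 13)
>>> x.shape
(3, 13, 3)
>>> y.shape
(17, 13, 37)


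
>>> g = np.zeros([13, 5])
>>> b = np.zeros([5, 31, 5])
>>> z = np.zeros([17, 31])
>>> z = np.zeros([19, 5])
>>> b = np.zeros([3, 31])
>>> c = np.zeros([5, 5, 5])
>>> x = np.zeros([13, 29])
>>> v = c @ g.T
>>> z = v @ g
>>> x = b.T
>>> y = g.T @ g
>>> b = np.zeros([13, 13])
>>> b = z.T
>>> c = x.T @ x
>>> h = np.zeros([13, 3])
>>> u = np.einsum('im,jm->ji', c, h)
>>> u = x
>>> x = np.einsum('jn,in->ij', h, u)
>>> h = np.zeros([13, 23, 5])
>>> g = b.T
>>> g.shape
(5, 5, 5)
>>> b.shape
(5, 5, 5)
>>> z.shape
(5, 5, 5)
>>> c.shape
(3, 3)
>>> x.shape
(31, 13)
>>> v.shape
(5, 5, 13)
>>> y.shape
(5, 5)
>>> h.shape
(13, 23, 5)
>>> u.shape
(31, 3)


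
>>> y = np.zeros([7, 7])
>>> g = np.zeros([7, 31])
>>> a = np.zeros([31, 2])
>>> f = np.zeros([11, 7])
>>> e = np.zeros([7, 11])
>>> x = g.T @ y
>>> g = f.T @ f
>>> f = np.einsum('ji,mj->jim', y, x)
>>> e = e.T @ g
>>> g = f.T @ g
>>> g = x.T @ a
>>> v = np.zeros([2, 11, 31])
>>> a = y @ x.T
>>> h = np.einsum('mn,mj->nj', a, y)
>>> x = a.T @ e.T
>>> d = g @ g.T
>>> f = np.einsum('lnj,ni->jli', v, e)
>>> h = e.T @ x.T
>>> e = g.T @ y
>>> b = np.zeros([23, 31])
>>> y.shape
(7, 7)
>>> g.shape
(7, 2)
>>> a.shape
(7, 31)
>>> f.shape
(31, 2, 7)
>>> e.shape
(2, 7)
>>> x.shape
(31, 11)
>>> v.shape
(2, 11, 31)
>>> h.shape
(7, 31)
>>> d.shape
(7, 7)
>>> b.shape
(23, 31)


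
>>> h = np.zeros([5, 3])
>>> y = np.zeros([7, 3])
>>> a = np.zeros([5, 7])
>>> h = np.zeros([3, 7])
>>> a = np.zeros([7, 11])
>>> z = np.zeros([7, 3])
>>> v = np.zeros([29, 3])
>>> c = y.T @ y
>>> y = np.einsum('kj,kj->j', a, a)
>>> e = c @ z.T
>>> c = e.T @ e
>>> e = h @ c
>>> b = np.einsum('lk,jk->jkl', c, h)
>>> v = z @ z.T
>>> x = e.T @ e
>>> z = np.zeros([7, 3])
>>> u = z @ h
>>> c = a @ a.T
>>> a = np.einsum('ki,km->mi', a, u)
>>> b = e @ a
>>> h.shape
(3, 7)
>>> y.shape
(11,)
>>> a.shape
(7, 11)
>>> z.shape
(7, 3)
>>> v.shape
(7, 7)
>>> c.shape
(7, 7)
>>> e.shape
(3, 7)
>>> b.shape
(3, 11)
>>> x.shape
(7, 7)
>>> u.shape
(7, 7)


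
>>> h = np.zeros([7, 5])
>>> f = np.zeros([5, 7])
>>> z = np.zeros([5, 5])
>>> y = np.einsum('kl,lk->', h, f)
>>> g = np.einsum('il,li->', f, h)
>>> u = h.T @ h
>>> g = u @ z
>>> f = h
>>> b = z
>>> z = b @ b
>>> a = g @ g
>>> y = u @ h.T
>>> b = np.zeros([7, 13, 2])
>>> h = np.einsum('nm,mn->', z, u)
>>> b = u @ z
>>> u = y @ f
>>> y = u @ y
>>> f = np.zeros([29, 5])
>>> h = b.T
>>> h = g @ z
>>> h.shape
(5, 5)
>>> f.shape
(29, 5)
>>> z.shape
(5, 5)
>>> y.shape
(5, 7)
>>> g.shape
(5, 5)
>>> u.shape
(5, 5)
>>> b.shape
(5, 5)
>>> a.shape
(5, 5)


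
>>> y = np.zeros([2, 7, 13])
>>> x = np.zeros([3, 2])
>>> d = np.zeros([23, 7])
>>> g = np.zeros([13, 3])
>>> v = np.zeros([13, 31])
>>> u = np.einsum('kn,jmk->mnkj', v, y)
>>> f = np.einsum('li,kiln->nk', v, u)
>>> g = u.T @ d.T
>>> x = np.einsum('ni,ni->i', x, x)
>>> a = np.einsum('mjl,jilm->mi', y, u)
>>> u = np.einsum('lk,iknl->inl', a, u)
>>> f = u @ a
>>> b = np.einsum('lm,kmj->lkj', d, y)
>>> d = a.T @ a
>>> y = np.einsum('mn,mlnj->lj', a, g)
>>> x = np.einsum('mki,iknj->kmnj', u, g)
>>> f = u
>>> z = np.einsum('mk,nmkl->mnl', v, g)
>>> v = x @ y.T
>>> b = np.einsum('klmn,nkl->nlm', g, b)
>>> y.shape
(13, 23)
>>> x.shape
(13, 7, 31, 23)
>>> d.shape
(31, 31)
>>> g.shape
(2, 13, 31, 23)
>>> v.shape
(13, 7, 31, 13)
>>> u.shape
(7, 13, 2)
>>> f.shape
(7, 13, 2)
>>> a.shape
(2, 31)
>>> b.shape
(23, 13, 31)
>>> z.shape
(13, 2, 23)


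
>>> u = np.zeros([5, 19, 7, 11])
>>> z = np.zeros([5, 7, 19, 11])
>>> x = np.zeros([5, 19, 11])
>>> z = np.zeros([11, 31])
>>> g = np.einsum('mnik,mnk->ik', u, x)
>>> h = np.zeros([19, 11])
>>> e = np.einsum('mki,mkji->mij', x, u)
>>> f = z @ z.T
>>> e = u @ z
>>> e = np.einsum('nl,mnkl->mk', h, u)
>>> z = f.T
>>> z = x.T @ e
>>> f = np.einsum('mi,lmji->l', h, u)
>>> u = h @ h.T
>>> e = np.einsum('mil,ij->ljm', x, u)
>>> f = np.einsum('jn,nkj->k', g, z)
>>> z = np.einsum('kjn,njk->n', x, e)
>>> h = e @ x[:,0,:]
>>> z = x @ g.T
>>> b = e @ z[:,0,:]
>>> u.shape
(19, 19)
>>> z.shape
(5, 19, 7)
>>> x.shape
(5, 19, 11)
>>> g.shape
(7, 11)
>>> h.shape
(11, 19, 11)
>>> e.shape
(11, 19, 5)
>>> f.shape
(19,)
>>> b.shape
(11, 19, 7)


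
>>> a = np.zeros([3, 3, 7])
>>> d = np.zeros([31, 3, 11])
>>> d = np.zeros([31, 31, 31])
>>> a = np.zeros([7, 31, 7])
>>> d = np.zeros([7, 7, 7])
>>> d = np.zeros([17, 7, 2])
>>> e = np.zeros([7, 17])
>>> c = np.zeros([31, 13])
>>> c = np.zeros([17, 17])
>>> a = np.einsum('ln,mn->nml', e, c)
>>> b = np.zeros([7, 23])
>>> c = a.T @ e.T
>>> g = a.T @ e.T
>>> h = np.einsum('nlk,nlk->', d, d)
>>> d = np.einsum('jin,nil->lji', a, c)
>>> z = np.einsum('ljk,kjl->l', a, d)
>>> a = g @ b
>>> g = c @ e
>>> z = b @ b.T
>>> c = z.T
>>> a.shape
(7, 17, 23)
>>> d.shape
(7, 17, 17)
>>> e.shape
(7, 17)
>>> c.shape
(7, 7)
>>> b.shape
(7, 23)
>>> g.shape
(7, 17, 17)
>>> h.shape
()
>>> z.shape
(7, 7)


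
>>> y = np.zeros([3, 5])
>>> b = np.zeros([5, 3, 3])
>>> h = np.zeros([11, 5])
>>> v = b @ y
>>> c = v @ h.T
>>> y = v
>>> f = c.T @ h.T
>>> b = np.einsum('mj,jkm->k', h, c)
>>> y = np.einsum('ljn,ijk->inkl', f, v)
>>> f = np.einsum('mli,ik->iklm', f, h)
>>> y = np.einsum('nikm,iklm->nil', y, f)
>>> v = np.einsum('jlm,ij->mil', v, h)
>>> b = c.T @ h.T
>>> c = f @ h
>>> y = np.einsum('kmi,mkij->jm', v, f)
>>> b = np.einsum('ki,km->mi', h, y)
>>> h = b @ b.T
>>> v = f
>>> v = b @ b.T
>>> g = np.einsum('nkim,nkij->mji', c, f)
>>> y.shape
(11, 11)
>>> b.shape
(11, 5)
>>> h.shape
(11, 11)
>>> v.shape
(11, 11)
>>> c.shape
(11, 5, 3, 5)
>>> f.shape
(11, 5, 3, 11)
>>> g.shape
(5, 11, 3)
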